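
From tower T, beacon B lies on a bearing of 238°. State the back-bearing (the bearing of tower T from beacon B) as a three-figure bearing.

Back-bearing = 238° − 180° = 058°.

058°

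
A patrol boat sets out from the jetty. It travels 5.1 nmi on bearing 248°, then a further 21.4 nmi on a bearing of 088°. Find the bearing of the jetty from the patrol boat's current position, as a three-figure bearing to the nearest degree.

274°

Leg 1 (248°, 5.1 nmi): east 5.1 sin 248° = -4.73, north 5.1 cos 248° = -1.91
Leg 2 (088°, 21.4 nmi): east 21.4 sin 88° = 21.39, north 21.4 cos 88° = 0.75
Net displacement: 16.66 east, -1.16 north. Direction back to start is (-16.66, 1.16): bearing = atan2(-16.66, 1.16) mod 360° = 274.00° ≈ 274°.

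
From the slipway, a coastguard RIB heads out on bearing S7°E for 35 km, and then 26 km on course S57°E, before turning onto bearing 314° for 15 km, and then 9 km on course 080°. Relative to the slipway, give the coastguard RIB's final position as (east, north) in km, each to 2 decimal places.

(24.14, -36.92)

Leg 1 (S7°E, 35 km): east 35 sin 173° = 4.27, north 35 cos 173° = -34.74
Leg 2 (S57°E, 26 km): east 26 sin 123° = 21.81, north 26 cos 123° = -14.16
Leg 3 (314°, 15 km): east 15 sin 314° = -10.79, north 15 cos 314° = 10.42
Leg 4 (080°, 9 km): east 9 sin 80° = 8.86, north 9 cos 80° = 1.56
Summing: 24.14 km east, -36.92 km north → (24.14, -36.92).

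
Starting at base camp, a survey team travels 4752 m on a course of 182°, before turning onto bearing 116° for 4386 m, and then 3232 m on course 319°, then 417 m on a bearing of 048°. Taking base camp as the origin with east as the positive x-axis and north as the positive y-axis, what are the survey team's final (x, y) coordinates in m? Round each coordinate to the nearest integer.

Leg 1 (182°, 4752 m): east 4752 sin 182° = -165.84, north 4752 cos 182° = -4749.11
Leg 2 (116°, 4386 m): east 4386 sin 116° = 3942.11, north 4386 cos 116° = -1922.70
Leg 3 (319°, 3232 m): east 3232 sin 319° = -2120.38, north 3232 cos 319° = 2439.22
Leg 4 (048°, 417 m): east 417 sin 48° = 309.89, north 417 cos 48° = 279.03
Summing: 1965.78 m east, -3953.55 m north → (1966, -3954).

(1966, -3954)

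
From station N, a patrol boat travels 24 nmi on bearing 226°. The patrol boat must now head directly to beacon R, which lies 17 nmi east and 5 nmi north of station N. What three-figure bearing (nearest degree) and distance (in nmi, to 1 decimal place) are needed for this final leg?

058°, 40.5 nmi

Leg 1 (226°, 24 nmi): east 24 sin 226° = -17.26, north 24 cos 226° = -16.67
Current position: (-17.26, -16.67). Target: (17, 5). Remaining: Δeast = 34.26, Δnorth = 21.67.
Bearing = atan2(34.26, 21.67) mod 360° = 57.69°; distance = √((34.26)² + (21.67)²) = 40.543 nmi.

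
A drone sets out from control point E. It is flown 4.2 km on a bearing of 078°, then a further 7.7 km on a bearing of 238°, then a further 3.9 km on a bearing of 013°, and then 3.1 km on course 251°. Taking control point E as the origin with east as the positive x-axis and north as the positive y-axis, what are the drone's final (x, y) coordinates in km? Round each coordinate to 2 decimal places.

Leg 1 (078°, 4.2 km): east 4.2 sin 78° = 4.11, north 4.2 cos 78° = 0.87
Leg 2 (238°, 7.7 km): east 7.7 sin 238° = -6.53, north 7.7 cos 238° = -4.08
Leg 3 (013°, 3.9 km): east 3.9 sin 13° = 0.88, north 3.9 cos 13° = 3.80
Leg 4 (251°, 3.1 km): east 3.1 sin 251° = -2.93, north 3.1 cos 251° = -1.01
Summing: -4.48 km east, -0.42 km north → (-4.48, -0.42).

(-4.48, -0.42)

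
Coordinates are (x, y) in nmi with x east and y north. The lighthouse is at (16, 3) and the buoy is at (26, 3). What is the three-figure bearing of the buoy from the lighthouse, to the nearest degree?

090°

Δeast = 26 − 16 = 10.00; Δnorth = 3 − 3 = 0.00.
Bearing = atan2(Δeast, Δnorth) mod 360° = 90.00° ≈ 090°.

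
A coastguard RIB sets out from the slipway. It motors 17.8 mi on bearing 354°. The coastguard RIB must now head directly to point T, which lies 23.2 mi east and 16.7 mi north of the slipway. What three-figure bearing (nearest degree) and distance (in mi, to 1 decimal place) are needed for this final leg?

092°, 25.1 mi

Leg 1 (354°, 17.8 mi): east 17.8 sin 354° = -1.86, north 17.8 cos 354° = 17.70
Current position: (-1.86, 17.70). Target: (23.2, 16.7). Remaining: Δeast = 25.06, Δnorth = -1.00.
Bearing = atan2(25.06, -1.00) mod 360° = 92.29°; distance = √((25.06)² + (-1.00)²) = 25.081 mi.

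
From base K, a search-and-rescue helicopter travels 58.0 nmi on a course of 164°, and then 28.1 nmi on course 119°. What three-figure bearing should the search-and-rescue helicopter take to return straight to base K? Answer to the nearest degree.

330°

Leg 1 (164°, 58.0 nmi): east 58.0 sin 164° = 15.99, north 58.0 cos 164° = -55.75
Leg 2 (119°, 28.1 nmi): east 28.1 sin 119° = 24.58, north 28.1 cos 119° = -13.62
Net displacement: 40.56 east, -69.38 north. Direction back to start is (-40.56, 69.38): bearing = atan2(-40.56, 69.38) mod 360° = 329.69° ≈ 330°.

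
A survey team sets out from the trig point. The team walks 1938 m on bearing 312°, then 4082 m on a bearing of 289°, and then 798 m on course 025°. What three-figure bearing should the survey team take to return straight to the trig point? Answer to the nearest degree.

124°

Leg 1 (312°, 1938 m): east 1938 sin 312° = -1440.21, north 1938 cos 312° = 1296.78
Leg 2 (289°, 4082 m): east 4082 sin 289° = -3859.61, north 4082 cos 289° = 1328.97
Leg 3 (025°, 798 m): east 798 sin 25° = 337.25, north 798 cos 25° = 723.23
Net displacement: -4962.57 east, 3348.98 north. Direction back to start is (4962.57, -3348.98): bearing = atan2(4962.57, -3348.98) mod 360° = 124.01° ≈ 124°.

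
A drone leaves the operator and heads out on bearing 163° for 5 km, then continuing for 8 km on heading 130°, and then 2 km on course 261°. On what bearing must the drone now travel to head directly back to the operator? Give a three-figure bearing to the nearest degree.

Leg 1 (163°, 5 km): east 5 sin 163° = 1.46, north 5 cos 163° = -4.78
Leg 2 (130°, 8 km): east 8 sin 130° = 6.13, north 8 cos 130° = -5.14
Leg 3 (261°, 2 km): east 2 sin 261° = -1.98, north 2 cos 261° = -0.31
Net displacement: 5.61 east, -10.24 north. Direction back to start is (-5.61, 10.24): bearing = atan2(-5.61, 10.24) mod 360° = 331.26° ≈ 331°.

331°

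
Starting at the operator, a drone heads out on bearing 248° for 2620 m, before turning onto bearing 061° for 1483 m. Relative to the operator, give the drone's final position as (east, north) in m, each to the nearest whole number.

(-1132, -262)

Leg 1 (248°, 2620 m): east 2620 sin 248° = -2429.22, north 2620 cos 248° = -981.47
Leg 2 (061°, 1483 m): east 1483 sin 61° = 1297.06, north 1483 cos 61° = 718.97
Summing: -1132.16 m east, -262.50 m north → (-1132, -262).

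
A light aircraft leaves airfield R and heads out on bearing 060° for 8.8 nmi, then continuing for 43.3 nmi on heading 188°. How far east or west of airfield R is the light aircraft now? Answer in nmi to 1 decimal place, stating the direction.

Leg 1 (060°, 8.8 nmi): east 8.8 sin 60° = 7.62, north 8.8 cos 60° = 4.40
Leg 2 (188°, 43.3 nmi): east 43.3 sin 188° = -6.03, north 43.3 cos 188° = -42.88
Net east component: 1.59 nmi.

1.6 nmi east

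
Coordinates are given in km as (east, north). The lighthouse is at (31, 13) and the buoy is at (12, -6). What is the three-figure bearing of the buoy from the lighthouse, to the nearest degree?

225°

Δeast = 12 − 31 = -19.00; Δnorth = -6 − 13 = -19.00.
Bearing = atan2(Δeast, Δnorth) mod 360° = 225.00° ≈ 225°.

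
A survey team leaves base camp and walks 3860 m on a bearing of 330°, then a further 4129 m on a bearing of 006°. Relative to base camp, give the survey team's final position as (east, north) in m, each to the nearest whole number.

(-1498, 7449)

Leg 1 (330°, 3860 m): east 3860 sin 330° = -1930.00, north 3860 cos 330° = 3342.86
Leg 2 (006°, 4129 m): east 4129 sin 6° = 431.60, north 4129 cos 6° = 4106.38
Summing: -1498.40 m east, 7449.24 m north → (-1498, 7449).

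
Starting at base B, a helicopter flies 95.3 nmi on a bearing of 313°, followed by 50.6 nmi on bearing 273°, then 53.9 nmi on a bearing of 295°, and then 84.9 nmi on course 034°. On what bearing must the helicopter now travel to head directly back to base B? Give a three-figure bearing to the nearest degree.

Leg 1 (313°, 95.3 nmi): east 95.3 sin 313° = -69.70, north 95.3 cos 313° = 64.99
Leg 2 (273°, 50.6 nmi): east 50.6 sin 273° = -50.53, north 50.6 cos 273° = 2.65
Leg 3 (295°, 53.9 nmi): east 53.9 sin 295° = -48.85, north 53.9 cos 295° = 22.78
Leg 4 (034°, 84.9 nmi): east 84.9 sin 34° = 47.48, north 84.9 cos 34° = 70.39
Net displacement: -121.60 east, 160.81 north. Direction back to start is (121.60, -160.81): bearing = atan2(121.60, -160.81) mod 360° = 142.90° ≈ 143°.

143°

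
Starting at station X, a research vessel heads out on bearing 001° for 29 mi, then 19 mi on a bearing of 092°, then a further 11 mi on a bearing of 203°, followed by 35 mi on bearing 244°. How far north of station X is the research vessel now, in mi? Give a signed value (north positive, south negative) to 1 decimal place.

Leg 1 (001°, 29 mi): east 29 sin 1° = 0.51, north 29 cos 1° = 29.00
Leg 2 (092°, 19 mi): east 19 sin 92° = 18.99, north 19 cos 92° = -0.66
Leg 3 (203°, 11 mi): east 11 sin 203° = -4.30, north 11 cos 203° = -10.13
Leg 4 (244°, 35 mi): east 35 sin 244° = -31.46, north 35 cos 244° = -15.34
Net north component: 2.86 mi.

2.9 mi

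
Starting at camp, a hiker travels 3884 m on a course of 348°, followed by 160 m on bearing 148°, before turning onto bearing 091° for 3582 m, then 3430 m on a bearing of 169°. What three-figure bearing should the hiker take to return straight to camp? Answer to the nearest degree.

266°

Leg 1 (348°, 3884 m): east 3884 sin 348° = -807.53, north 3884 cos 348° = 3799.13
Leg 2 (148°, 160 m): east 160 sin 148° = 84.79, north 160 cos 148° = -135.69
Leg 3 (091°, 3582 m): east 3582 sin 91° = 3581.45, north 3582 cos 91° = -62.51
Leg 4 (169°, 3430 m): east 3430 sin 169° = 654.47, north 3430 cos 169° = -3366.98
Net displacement: 3513.19 east, 233.94 north. Direction back to start is (-3513.19, -233.94): bearing = atan2(-3513.19, -233.94) mod 360° = 266.19° ≈ 266°.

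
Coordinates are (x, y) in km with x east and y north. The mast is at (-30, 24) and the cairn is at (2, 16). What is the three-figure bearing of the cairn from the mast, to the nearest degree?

104°

Δeast = 2 − -30 = 32.00; Δnorth = 16 − 24 = -8.00.
Bearing = atan2(Δeast, Δnorth) mod 360° = 104.04° ≈ 104°.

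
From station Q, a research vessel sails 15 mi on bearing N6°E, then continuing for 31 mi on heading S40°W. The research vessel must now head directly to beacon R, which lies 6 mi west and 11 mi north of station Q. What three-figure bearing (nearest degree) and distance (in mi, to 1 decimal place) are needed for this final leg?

032°, 23.4 mi

Leg 1 (N6°E, 15 mi): east 15 sin 6° = 1.57, north 15 cos 6° = 14.92
Leg 2 (S40°W, 31 mi): east 31 sin 220° = -19.93, north 31 cos 220° = -23.75
Current position: (-18.36, -8.83). Target: (-6, 11). Remaining: Δeast = 12.36, Δnorth = 19.83.
Bearing = atan2(12.36, 19.83) mod 360° = 31.93°; distance = √((12.36)² + (19.83)²) = 23.365 mi.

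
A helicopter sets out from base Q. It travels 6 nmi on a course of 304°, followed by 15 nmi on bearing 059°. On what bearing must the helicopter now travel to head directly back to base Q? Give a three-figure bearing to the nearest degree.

Leg 1 (304°, 6 nmi): east 6 sin 304° = -4.97, north 6 cos 304° = 3.36
Leg 2 (059°, 15 nmi): east 15 sin 59° = 12.86, north 15 cos 59° = 7.73
Net displacement: 7.88 east, 11.08 north. Direction back to start is (-7.88, -11.08): bearing = atan2(-7.88, -11.08) mod 360° = 215.43° ≈ 215°.

215°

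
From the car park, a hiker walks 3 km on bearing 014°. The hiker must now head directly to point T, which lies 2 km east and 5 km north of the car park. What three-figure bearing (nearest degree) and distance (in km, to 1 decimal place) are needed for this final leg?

Leg 1 (014°, 3 km): east 3 sin 14° = 0.73, north 3 cos 14° = 2.91
Current position: (0.73, 2.91). Target: (2, 5). Remaining: Δeast = 1.27, Δnorth = 2.09.
Bearing = atan2(1.27, 2.09) mod 360° = 31.38°; distance = √((1.27)² + (2.09)²) = 2.447 km.

031°, 2.4 km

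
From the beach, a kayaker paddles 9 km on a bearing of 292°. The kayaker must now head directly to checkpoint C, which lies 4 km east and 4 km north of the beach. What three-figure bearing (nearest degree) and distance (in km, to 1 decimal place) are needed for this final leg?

087°, 12.4 km

Leg 1 (292°, 9 km): east 9 sin 292° = -8.34, north 9 cos 292° = 3.37
Current position: (-8.34, 3.37). Target: (4, 4). Remaining: Δeast = 12.34, Δnorth = 0.63.
Bearing = atan2(12.34, 0.63) mod 360° = 87.09°; distance = √((12.34)² + (0.63)²) = 12.361 km.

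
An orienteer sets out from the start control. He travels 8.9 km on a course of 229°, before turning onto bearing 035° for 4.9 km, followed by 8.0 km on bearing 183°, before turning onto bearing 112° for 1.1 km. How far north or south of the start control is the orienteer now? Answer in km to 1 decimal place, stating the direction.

10.2 km south

Leg 1 (229°, 8.9 km): east 8.9 sin 229° = -6.72, north 8.9 cos 229° = -5.84
Leg 2 (035°, 4.9 km): east 4.9 sin 35° = 2.81, north 4.9 cos 35° = 4.01
Leg 3 (183°, 8.0 km): east 8.0 sin 183° = -0.42, north 8.0 cos 183° = -7.99
Leg 4 (112°, 1.1 km): east 1.1 sin 112° = 1.02, north 1.1 cos 112° = -0.41
Net north component: -10.23 km.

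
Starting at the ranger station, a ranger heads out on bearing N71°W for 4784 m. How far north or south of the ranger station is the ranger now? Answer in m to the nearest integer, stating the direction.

1558 m north

Leg 1 (N71°W, 4784 m): east 4784 sin 289° = -4523.36, north 4784 cos 289° = 1557.52
Net north component: 1557.52 m.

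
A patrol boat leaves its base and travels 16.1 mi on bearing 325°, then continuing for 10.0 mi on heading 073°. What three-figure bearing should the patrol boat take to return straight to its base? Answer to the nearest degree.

Leg 1 (325°, 16.1 mi): east 16.1 sin 325° = -9.23, north 16.1 cos 325° = 13.19
Leg 2 (073°, 10.0 mi): east 10.0 sin 73° = 9.56, north 10.0 cos 73° = 2.92
Net displacement: 0.33 east, 16.11 north. Direction back to start is (-0.33, -16.11): bearing = atan2(-0.33, -16.11) mod 360° = 181.17° ≈ 181°.

181°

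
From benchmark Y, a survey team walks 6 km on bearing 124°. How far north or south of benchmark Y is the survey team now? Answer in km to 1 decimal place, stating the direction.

Leg 1 (124°, 6 km): east 6 sin 124° = 4.97, north 6 cos 124° = -3.36
Net north component: -3.36 km.

3.4 km south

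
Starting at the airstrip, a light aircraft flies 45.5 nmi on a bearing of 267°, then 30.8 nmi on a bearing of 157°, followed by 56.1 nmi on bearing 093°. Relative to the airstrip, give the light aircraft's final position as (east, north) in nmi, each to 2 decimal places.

(22.62, -33.67)

Leg 1 (267°, 45.5 nmi): east 45.5 sin 267° = -45.44, north 45.5 cos 267° = -2.38
Leg 2 (157°, 30.8 nmi): east 30.8 sin 157° = 12.03, north 30.8 cos 157° = -28.35
Leg 3 (093°, 56.1 nmi): east 56.1 sin 93° = 56.02, north 56.1 cos 93° = -2.94
Summing: 22.62 nmi east, -33.67 nmi north → (22.62, -33.67).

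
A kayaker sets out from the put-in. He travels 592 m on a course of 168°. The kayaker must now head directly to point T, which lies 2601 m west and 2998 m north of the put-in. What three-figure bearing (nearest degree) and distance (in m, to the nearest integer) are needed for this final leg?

Leg 1 (168°, 592 m): east 592 sin 168° = 123.08, north 592 cos 168° = -579.06
Current position: (123.08, -579.06). Target: (-2601, 2998). Remaining: Δeast = -2724.08, Δnorth = 3577.06.
Bearing = atan2(-2724.08, 3577.06) mod 360° = 322.71°; distance = √((-2724.08)² + (3577.06)²) = 4496.222 m.

323°, 4496 m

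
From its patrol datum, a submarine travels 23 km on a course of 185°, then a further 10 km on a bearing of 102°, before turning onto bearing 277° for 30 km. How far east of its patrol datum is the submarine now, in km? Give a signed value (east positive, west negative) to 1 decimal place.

-22.0 km

Leg 1 (185°, 23 km): east 23 sin 185° = -2.00, north 23 cos 185° = -22.91
Leg 2 (102°, 10 km): east 10 sin 102° = 9.78, north 10 cos 102° = -2.08
Leg 3 (277°, 30 km): east 30 sin 277° = -29.78, north 30 cos 277° = 3.66
Net east component: -22.00 km.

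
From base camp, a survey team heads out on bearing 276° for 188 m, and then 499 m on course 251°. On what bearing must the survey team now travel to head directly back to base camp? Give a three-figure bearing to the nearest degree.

078°

Leg 1 (276°, 188 m): east 188 sin 276° = -186.97, north 188 cos 276° = 19.65
Leg 2 (251°, 499 m): east 499 sin 251° = -471.81, north 499 cos 251° = -162.46
Net displacement: -658.78 east, -142.81 north. Direction back to start is (658.78, 142.81): bearing = atan2(658.78, 142.81) mod 360° = 77.77° ≈ 078°.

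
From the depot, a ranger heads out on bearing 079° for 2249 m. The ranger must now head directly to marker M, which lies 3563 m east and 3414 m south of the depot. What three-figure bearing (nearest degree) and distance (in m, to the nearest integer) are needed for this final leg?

Leg 1 (079°, 2249 m): east 2249 sin 79° = 2207.68, north 2249 cos 79° = 429.13
Current position: (2207.68, 429.13). Target: (3563, -3414). Remaining: Δeast = 1355.32, Δnorth = -3843.13.
Bearing = atan2(1355.32, -3843.13) mod 360° = 160.57°; distance = √((1355.32)² + (-3843.13)²) = 4075.112 m.

161°, 4075 m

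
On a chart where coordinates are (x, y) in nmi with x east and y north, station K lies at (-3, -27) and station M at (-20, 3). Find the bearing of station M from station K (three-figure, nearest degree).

330°

Δeast = -20 − -3 = -17.00; Δnorth = 3 − -27 = 30.00.
Bearing = atan2(Δeast, Δnorth) mod 360° = 330.46° ≈ 330°.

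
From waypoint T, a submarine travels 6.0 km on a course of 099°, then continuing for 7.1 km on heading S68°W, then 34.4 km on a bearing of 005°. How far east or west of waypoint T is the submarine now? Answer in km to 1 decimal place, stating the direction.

Leg 1 (099°, 6.0 km): east 6.0 sin 99° = 5.93, north 6.0 cos 99° = -0.94
Leg 2 (S68°W, 7.1 km): east 7.1 sin 248° = -6.58, north 7.1 cos 248° = -2.66
Leg 3 (005°, 34.4 km): east 34.4 sin 5° = 3.00, north 34.4 cos 5° = 34.27
Net east component: 2.34 km.

2.3 km east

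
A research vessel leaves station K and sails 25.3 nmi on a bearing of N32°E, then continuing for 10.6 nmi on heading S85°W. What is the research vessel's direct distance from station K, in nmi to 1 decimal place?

20.7 nmi

Leg 1 (N32°E, 25.3 nmi): east 25.3 sin 32° = 13.41, north 25.3 cos 32° = 21.46
Leg 2 (S85°W, 10.6 nmi): east 10.6 sin 265° = -10.56, north 10.6 cos 265° = -0.92
Net: 2.85 east, 20.53 north. Distance = √((2.85)² + (20.53)²) = 20.728 nmi.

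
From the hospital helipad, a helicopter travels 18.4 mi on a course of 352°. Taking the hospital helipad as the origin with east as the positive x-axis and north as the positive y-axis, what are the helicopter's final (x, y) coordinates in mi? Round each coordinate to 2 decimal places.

Leg 1 (352°, 18.4 mi): east 18.4 sin 352° = -2.56, north 18.4 cos 352° = 18.22
Summing: -2.56 mi east, 18.22 mi north → (-2.56, 18.22).

(-2.56, 18.22)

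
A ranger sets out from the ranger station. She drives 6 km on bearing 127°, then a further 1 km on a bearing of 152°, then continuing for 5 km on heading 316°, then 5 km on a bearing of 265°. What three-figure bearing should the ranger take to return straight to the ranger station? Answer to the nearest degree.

067°

Leg 1 (127°, 6 km): east 6 sin 127° = 4.79, north 6 cos 127° = -3.61
Leg 2 (152°, 1 km): east 1 sin 152° = 0.47, north 1 cos 152° = -0.88
Leg 3 (316°, 5 km): east 5 sin 316° = -3.47, north 5 cos 316° = 3.60
Leg 4 (265°, 5 km): east 5 sin 265° = -4.98, north 5 cos 265° = -0.44
Net displacement: -3.19 east, -1.33 north. Direction back to start is (3.19, 1.33): bearing = atan2(3.19, 1.33) mod 360° = 67.34° ≈ 067°.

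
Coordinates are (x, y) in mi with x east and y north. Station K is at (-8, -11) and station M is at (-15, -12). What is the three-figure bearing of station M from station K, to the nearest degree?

262°

Δeast = -15 − -8 = -7.00; Δnorth = -12 − -11 = -1.00.
Bearing = atan2(Δeast, Δnorth) mod 360° = 261.87° ≈ 262°.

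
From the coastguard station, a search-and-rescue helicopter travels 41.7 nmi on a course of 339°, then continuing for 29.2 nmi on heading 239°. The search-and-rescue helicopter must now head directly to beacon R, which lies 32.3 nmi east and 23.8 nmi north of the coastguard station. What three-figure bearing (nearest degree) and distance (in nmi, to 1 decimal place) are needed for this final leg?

090°, 72.3 nmi

Leg 1 (339°, 41.7 nmi): east 41.7 sin 339° = -14.94, north 41.7 cos 339° = 38.93
Leg 2 (239°, 29.2 nmi): east 29.2 sin 239° = -25.03, north 29.2 cos 239° = -15.04
Current position: (-39.97, 23.89). Target: (32.3, 23.8). Remaining: Δeast = 72.27, Δnorth = -0.09.
Bearing = atan2(72.27, -0.09) mod 360° = 90.07°; distance = √((72.27)² + (-0.09)²) = 72.273 nmi.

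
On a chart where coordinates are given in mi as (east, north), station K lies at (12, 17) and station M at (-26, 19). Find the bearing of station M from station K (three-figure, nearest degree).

Δeast = -26 − 12 = -38.00; Δnorth = 19 − 17 = 2.00.
Bearing = atan2(Δeast, Δnorth) mod 360° = 273.01° ≈ 273°.

273°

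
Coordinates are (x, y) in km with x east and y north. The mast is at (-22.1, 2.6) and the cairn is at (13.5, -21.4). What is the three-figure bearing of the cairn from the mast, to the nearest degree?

124°

Δeast = 13.5 − -22.1 = 35.60; Δnorth = -21.4 − 2.6 = -24.00.
Bearing = atan2(Δeast, Δnorth) mod 360° = 123.99° ≈ 124°.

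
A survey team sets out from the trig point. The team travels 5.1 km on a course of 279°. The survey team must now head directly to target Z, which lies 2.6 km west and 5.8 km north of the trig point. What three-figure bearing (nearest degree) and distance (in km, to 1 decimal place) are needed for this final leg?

Leg 1 (279°, 5.1 km): east 5.1 sin 279° = -5.04, north 5.1 cos 279° = 0.80
Current position: (-5.04, 0.80). Target: (-2.6, 5.8). Remaining: Δeast = 2.44, Δnorth = 5.00.
Bearing = atan2(2.44, 5.00) mod 360° = 25.98°; distance = √((2.44)² + (5.00)²) = 5.564 km.

026°, 5.6 km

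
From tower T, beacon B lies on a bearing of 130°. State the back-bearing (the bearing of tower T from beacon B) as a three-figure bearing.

310°

Back-bearing = 130° + 180° = 310°.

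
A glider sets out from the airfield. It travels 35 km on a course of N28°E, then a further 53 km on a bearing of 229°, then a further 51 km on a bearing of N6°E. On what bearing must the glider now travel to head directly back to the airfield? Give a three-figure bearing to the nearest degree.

Leg 1 (N28°E, 35 km): east 35 sin 28° = 16.43, north 35 cos 28° = 30.90
Leg 2 (229°, 53 km): east 53 sin 229° = -40.00, north 53 cos 229° = -34.77
Leg 3 (N6°E, 51 km): east 51 sin 6° = 5.33, north 51 cos 6° = 50.72
Net displacement: -18.24 east, 46.85 north. Direction back to start is (18.24, -46.85): bearing = atan2(18.24, -46.85) mod 360° = 158.73° ≈ 159°.

159°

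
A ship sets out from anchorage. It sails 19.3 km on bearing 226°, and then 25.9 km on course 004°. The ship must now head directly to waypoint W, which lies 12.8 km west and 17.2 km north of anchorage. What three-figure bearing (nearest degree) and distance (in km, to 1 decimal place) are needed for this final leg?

351°, 4.8 km

Leg 1 (226°, 19.3 km): east 19.3 sin 226° = -13.88, north 19.3 cos 226° = -13.41
Leg 2 (004°, 25.9 km): east 25.9 sin 4° = 1.81, north 25.9 cos 4° = 25.84
Current position: (-12.08, 12.43). Target: (-12.8, 17.2). Remaining: Δeast = -0.72, Δnorth = 4.77.
Bearing = atan2(-0.72, 4.77) mod 360° = 351.38°; distance = √((-0.72)² + (4.77)²) = 4.825 km.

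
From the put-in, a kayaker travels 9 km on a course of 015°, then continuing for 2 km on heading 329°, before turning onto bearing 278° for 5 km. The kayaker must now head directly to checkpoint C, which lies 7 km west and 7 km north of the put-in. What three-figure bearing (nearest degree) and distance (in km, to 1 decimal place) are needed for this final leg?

219°, 5.3 km

Leg 1 (015°, 9 km): east 9 sin 15° = 2.33, north 9 cos 15° = 8.69
Leg 2 (329°, 2 km): east 2 sin 329° = -1.03, north 2 cos 329° = 1.71
Leg 3 (278°, 5 km): east 5 sin 278° = -4.95, north 5 cos 278° = 0.70
Current position: (-3.65, 11.10). Target: (-7, 7). Remaining: Δeast = -3.35, Δnorth = -4.10.
Bearing = atan2(-3.35, -4.10) mod 360° = 219.21°; distance = √((-3.35)² + (-4.10)²) = 5.296 km.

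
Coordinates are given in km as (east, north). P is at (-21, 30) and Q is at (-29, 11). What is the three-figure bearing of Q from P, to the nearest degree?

203°

Δeast = -29 − -21 = -8.00; Δnorth = 11 − 30 = -19.00.
Bearing = atan2(Δeast, Δnorth) mod 360° = 202.83° ≈ 203°.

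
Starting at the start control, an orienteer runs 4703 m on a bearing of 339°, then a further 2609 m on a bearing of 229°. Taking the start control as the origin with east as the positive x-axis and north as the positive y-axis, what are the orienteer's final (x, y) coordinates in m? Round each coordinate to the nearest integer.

Leg 1 (339°, 4703 m): east 4703 sin 339° = -1685.40, north 4703 cos 339° = 4390.63
Leg 2 (229°, 2609 m): east 2609 sin 229° = -1969.04, north 2609 cos 229° = -1711.66
Summing: -3654.44 m east, 2678.97 m north → (-3654, 2679).

(-3654, 2679)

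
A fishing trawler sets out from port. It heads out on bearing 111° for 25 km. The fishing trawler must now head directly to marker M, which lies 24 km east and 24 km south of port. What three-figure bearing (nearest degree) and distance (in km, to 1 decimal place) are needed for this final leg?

177°, 15.1 km

Leg 1 (111°, 25 km): east 25 sin 111° = 23.34, north 25 cos 111° = -8.96
Current position: (23.34, -8.96). Target: (24, -24). Remaining: Δeast = 0.66, Δnorth = -15.04.
Bearing = atan2(0.66, -15.04) mod 360° = 177.49°; distance = √((0.66)² + (-15.04)²) = 15.055 km.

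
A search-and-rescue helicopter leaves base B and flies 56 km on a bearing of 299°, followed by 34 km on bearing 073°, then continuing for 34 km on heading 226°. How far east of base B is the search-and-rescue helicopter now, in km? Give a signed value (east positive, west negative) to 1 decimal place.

-40.9 km

Leg 1 (299°, 56 km): east 56 sin 299° = -48.98, north 56 cos 299° = 27.15
Leg 2 (073°, 34 km): east 34 sin 73° = 32.51, north 34 cos 73° = 9.94
Leg 3 (226°, 34 km): east 34 sin 226° = -24.46, north 34 cos 226° = -23.62
Net east component: -40.92 km.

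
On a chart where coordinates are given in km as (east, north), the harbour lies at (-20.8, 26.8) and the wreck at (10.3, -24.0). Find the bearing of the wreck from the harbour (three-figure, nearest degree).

Δeast = 10.3 − -20.8 = 31.10; Δnorth = -24.0 − 26.8 = -50.80.
Bearing = atan2(Δeast, Δnorth) mod 360° = 148.52° ≈ 149°.

149°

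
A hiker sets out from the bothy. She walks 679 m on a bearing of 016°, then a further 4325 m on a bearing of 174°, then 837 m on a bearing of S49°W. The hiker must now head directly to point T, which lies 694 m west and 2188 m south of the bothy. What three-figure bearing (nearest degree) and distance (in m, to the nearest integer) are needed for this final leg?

Leg 1 (016°, 679 m): east 679 sin 16° = 187.16, north 679 cos 16° = 652.70
Leg 2 (174°, 4325 m): east 4325 sin 174° = 452.09, north 4325 cos 174° = -4301.31
Leg 3 (S49°W, 837 m): east 837 sin 229° = -631.69, north 837 cos 229° = -549.12
Current position: (7.55, -4197.73). Target: (-694, -2188). Remaining: Δeast = -701.55, Δnorth = 2009.73.
Bearing = atan2(-701.55, 2009.73) mod 360° = 340.76°; distance = √((-701.55)² + (2009.73)²) = 2128.661 m.

341°, 2129 m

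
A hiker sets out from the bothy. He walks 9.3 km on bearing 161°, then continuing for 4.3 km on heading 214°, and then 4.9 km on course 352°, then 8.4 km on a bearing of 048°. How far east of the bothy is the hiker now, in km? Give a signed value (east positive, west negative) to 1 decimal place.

Leg 1 (161°, 9.3 km): east 9.3 sin 161° = 3.03, north 9.3 cos 161° = -8.79
Leg 2 (214°, 4.3 km): east 4.3 sin 214° = -2.40, north 4.3 cos 214° = -3.56
Leg 3 (352°, 4.9 km): east 4.9 sin 352° = -0.68, north 4.9 cos 352° = 4.85
Leg 4 (048°, 8.4 km): east 8.4 sin 48° = 6.24, north 8.4 cos 48° = 5.62
Net east component: 6.18 km.

6.2 km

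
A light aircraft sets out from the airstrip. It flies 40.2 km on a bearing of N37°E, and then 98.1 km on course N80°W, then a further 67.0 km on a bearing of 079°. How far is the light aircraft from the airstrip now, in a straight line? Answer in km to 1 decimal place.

62.3 km

Leg 1 (N37°E, 40.2 km): east 40.2 sin 37° = 24.19, north 40.2 cos 37° = 32.11
Leg 2 (N80°W, 98.1 km): east 98.1 sin 280° = -96.61, north 98.1 cos 280° = 17.03
Leg 3 (079°, 67.0 km): east 67.0 sin 79° = 65.77, north 67.0 cos 79° = 12.78
Net: -6.65 east, 61.92 north. Distance = √((-6.65)² + (61.92)²) = 62.280 km.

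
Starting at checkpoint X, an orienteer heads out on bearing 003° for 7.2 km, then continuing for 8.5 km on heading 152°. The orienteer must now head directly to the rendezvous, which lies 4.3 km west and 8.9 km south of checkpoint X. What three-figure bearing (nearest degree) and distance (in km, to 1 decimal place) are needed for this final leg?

Leg 1 (003°, 7.2 km): east 7.2 sin 3° = 0.38, north 7.2 cos 3° = 7.19
Leg 2 (152°, 8.5 km): east 8.5 sin 152° = 3.99, north 8.5 cos 152° = -7.51
Current position: (4.37, -0.31). Target: (-4.3, -8.9). Remaining: Δeast = -8.67, Δnorth = -8.59.
Bearing = atan2(-8.67, -8.59) mod 360° = 225.27°; distance = √((-8.67)² + (-8.59)²) = 12.199 km.

225°, 12.2 km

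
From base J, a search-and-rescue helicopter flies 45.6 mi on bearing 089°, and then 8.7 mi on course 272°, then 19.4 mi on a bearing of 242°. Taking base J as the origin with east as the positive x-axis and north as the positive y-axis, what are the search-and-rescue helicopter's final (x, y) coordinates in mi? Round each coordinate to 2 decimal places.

Leg 1 (089°, 45.6 mi): east 45.6 sin 89° = 45.59, north 45.6 cos 89° = 0.80
Leg 2 (272°, 8.7 mi): east 8.7 sin 272° = -8.69, north 8.7 cos 272° = 0.30
Leg 3 (242°, 19.4 mi): east 19.4 sin 242° = -17.13, north 19.4 cos 242° = -9.11
Summing: 19.77 mi east, -8.01 mi north → (19.77, -8.01).

(19.77, -8.01)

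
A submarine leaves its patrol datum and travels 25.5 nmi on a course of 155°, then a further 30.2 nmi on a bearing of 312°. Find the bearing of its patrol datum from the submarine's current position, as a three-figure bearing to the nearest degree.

076°

Leg 1 (155°, 25.5 nmi): east 25.5 sin 155° = 10.78, north 25.5 cos 155° = -23.11
Leg 2 (312°, 30.2 nmi): east 30.2 sin 312° = -22.44, north 30.2 cos 312° = 20.21
Net displacement: -11.67 east, -2.90 north. Direction back to start is (11.67, 2.90): bearing = atan2(11.67, 2.90) mod 360° = 76.03° ≈ 076°.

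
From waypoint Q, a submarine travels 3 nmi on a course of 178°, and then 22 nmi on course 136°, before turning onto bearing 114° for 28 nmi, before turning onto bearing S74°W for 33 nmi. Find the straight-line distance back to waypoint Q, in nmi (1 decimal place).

Leg 1 (178°, 3 nmi): east 3 sin 178° = 0.10, north 3 cos 178° = -3.00
Leg 2 (136°, 22 nmi): east 22 sin 136° = 15.28, north 22 cos 136° = -15.83
Leg 3 (114°, 28 nmi): east 28 sin 114° = 25.58, north 28 cos 114° = -11.39
Leg 4 (S74°W, 33 nmi): east 33 sin 254° = -31.72, north 33 cos 254° = -9.10
Net: 9.24 east, -39.31 north. Distance = √((9.24)² + (-39.31)²) = 40.381 nmi.

40.4 nmi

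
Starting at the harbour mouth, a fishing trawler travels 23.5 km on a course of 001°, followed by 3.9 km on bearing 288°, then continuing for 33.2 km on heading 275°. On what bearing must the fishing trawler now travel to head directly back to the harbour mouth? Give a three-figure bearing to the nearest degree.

Leg 1 (001°, 23.5 km): east 23.5 sin 1° = 0.41, north 23.5 cos 1° = 23.50
Leg 2 (288°, 3.9 km): east 3.9 sin 288° = -3.71, north 3.9 cos 288° = 1.21
Leg 3 (275°, 33.2 km): east 33.2 sin 275° = -33.07, north 33.2 cos 275° = 2.89
Net displacement: -36.37 east, 27.60 north. Direction back to start is (36.37, -27.60): bearing = atan2(36.37, -27.60) mod 360° = 127.19° ≈ 127°.

127°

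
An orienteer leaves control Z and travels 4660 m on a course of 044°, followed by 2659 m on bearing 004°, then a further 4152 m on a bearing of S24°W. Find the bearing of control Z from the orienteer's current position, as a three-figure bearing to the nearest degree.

Leg 1 (044°, 4660 m): east 4660 sin 44° = 3237.11, north 4660 cos 44° = 3352.12
Leg 2 (004°, 2659 m): east 2659 sin 4° = 185.48, north 2659 cos 4° = 2652.52
Leg 3 (S24°W, 4152 m): east 4152 sin 204° = -1688.77, north 4152 cos 204° = -3793.04
Net displacement: 1733.82 east, 2211.61 north. Direction back to start is (-1733.82, -2211.61): bearing = atan2(-1733.82, -2211.61) mod 360° = 218.10° ≈ 218°.

218°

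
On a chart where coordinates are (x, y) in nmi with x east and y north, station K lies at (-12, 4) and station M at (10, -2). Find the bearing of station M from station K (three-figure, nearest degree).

Δeast = 10 − -12 = 22.00; Δnorth = -2 − 4 = -6.00.
Bearing = atan2(Δeast, Δnorth) mod 360° = 105.26° ≈ 105°.

105°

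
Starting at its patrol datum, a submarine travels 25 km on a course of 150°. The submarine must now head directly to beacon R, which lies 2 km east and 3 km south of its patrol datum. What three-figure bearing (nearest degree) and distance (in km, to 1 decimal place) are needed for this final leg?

331°, 21.4 km

Leg 1 (150°, 25 km): east 25 sin 150° = 12.50, north 25 cos 150° = -21.65
Current position: (12.50, -21.65). Target: (2, -3). Remaining: Δeast = -10.50, Δnorth = 18.65.
Bearing = atan2(-10.50, 18.65) mod 360° = 330.62°; distance = √((-10.50)² + (18.65)²) = 21.403 km.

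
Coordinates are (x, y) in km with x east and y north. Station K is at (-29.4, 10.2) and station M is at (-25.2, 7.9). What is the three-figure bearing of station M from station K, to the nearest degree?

Δeast = -25.2 − -29.4 = 4.20; Δnorth = 7.9 − 10.2 = -2.30.
Bearing = atan2(Δeast, Δnorth) mod 360° = 118.71° ≈ 119°.

119°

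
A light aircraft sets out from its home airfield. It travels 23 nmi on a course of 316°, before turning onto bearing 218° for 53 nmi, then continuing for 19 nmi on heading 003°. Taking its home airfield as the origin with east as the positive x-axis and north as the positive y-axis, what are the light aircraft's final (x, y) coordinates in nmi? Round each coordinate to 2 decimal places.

Leg 1 (316°, 23 nmi): east 23 sin 316° = -15.98, north 23 cos 316° = 16.54
Leg 2 (218°, 53 nmi): east 53 sin 218° = -32.63, north 53 cos 218° = -41.76
Leg 3 (003°, 19 nmi): east 19 sin 3° = 0.99, north 19 cos 3° = 18.97
Summing: -47.61 nmi east, -6.25 nmi north → (-47.61, -6.25).

(-47.61, -6.25)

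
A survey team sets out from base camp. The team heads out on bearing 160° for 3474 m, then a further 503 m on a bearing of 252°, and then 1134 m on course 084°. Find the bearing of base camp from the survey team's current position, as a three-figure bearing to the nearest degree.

331°

Leg 1 (160°, 3474 m): east 3474 sin 160° = 1188.18, north 3474 cos 160° = -3264.49
Leg 2 (252°, 503 m): east 503 sin 252° = -478.38, north 503 cos 252° = -155.44
Leg 3 (084°, 1134 m): east 1134 sin 84° = 1127.79, north 1134 cos 84° = 118.54
Net displacement: 1837.58 east, -3301.39 north. Direction back to start is (-1837.58, 3301.39): bearing = atan2(-1837.58, 3301.39) mod 360° = 330.90° ≈ 331°.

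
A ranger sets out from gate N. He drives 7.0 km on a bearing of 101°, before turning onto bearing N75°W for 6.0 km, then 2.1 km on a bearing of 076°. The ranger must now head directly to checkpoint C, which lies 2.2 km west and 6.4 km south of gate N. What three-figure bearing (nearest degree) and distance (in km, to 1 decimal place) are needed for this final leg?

217°, 8.9 km

Leg 1 (101°, 7.0 km): east 7.0 sin 101° = 6.87, north 7.0 cos 101° = -1.34
Leg 2 (N75°W, 6.0 km): east 6.0 sin 285° = -5.80, north 6.0 cos 285° = 1.55
Leg 3 (076°, 2.1 km): east 2.1 sin 76° = 2.04, north 2.1 cos 76° = 0.51
Current position: (3.11, 0.73). Target: (-2.2, -6.4). Remaining: Δeast = -5.31, Δnorth = -7.13.
Bearing = atan2(-5.31, -7.13) mod 360° = 216.71°; distance = √((-5.31)² + (-7.13)²) = 8.888 km.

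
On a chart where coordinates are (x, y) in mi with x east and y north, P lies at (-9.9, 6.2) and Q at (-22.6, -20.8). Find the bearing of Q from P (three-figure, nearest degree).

205°

Δeast = -22.6 − -9.9 = -12.70; Δnorth = -20.8 − 6.2 = -27.00.
Bearing = atan2(Δeast, Δnorth) mod 360° = 205.19° ≈ 205°.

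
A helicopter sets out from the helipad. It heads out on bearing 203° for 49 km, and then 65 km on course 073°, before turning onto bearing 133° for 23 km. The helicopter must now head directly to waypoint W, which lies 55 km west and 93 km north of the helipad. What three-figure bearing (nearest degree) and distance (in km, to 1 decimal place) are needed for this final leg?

Leg 1 (203°, 49 km): east 49 sin 203° = -19.15, north 49 cos 203° = -45.10
Leg 2 (073°, 65 km): east 65 sin 73° = 62.16, north 65 cos 73° = 19.00
Leg 3 (133°, 23 km): east 23 sin 133° = 16.82, north 23 cos 133° = -15.69
Current position: (59.84, -41.79). Target: (-55, 93). Remaining: Δeast = -114.84, Δnorth = 134.79.
Bearing = atan2(-114.84, 134.79) mod 360° = 319.57°; distance = √((-114.84)² + (134.79)²) = 177.072 km.

320°, 177.1 km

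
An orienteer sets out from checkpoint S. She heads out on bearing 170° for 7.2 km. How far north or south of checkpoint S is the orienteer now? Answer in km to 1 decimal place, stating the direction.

7.1 km south

Leg 1 (170°, 7.2 km): east 7.2 sin 170° = 1.25, north 7.2 cos 170° = -7.09
Net north component: -7.09 km.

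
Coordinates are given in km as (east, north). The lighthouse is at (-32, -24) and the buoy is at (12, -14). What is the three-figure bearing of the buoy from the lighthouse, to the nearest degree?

077°

Δeast = 12 − -32 = 44.00; Δnorth = -14 − -24 = 10.00.
Bearing = atan2(Δeast, Δnorth) mod 360° = 77.20° ≈ 077°.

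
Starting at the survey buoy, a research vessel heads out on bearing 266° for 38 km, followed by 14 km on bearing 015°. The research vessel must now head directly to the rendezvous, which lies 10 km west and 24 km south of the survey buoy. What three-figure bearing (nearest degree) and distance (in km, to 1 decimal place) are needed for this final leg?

Leg 1 (266°, 38 km): east 38 sin 266° = -37.91, north 38 cos 266° = -2.65
Leg 2 (015°, 14 km): east 14 sin 15° = 3.62, north 14 cos 15° = 13.52
Current position: (-34.28, 10.87). Target: (-10, -24). Remaining: Δeast = 24.28, Δnorth = -34.87.
Bearing = atan2(24.28, -34.87) mod 360° = 145.15°; distance = √((24.28)² + (-34.87)²) = 42.494 km.

145°, 42.5 km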